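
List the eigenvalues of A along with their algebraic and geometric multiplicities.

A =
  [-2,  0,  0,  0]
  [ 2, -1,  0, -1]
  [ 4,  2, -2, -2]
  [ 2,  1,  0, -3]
λ = -2: alg = 4, geom = 3

Step 1 — factor the characteristic polynomial to read off the algebraic multiplicities:
  χ_A(x) = (x + 2)^4

Step 2 — compute geometric multiplicities via the rank-nullity identity g(λ) = n − rank(A − λI):
  rank(A − (-2)·I) = 1, so dim ker(A − (-2)·I) = n − 1 = 3

Summary:
  λ = -2: algebraic multiplicity = 4, geometric multiplicity = 3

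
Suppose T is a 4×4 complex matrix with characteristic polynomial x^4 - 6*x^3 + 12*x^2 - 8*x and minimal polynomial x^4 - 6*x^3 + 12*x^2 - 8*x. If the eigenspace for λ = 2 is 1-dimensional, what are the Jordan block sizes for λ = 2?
Block sizes for λ = 2: [3]

Step 1 — from the characteristic polynomial, algebraic multiplicity of λ = 2 is 3. From dim ker(T − (2)·I) = 1, there are exactly 1 Jordan blocks for λ = 2.
Step 2 — from the minimal polynomial, the factor (x − 2)^3 tells us the largest block for λ = 2 has size 3.
Step 3 — with total size 3, 1 blocks, and largest block 3, the block sizes (in nonincreasing order) are [3].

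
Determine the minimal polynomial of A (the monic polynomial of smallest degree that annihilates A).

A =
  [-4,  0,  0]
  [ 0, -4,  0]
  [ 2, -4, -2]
x^2 + 6*x + 8

The characteristic polynomial is χ_A(x) = (x + 2)*(x + 4)^2, so the eigenvalues are known. The minimal polynomial is
  m_A(x) = Π_λ (x − λ)^{k_λ}
where k_λ is the size of the *largest* Jordan block for λ (equivalently, the smallest k with (A − λI)^k v = 0 for every generalised eigenvector v of λ).

  λ = -4: largest Jordan block has size 1, contributing (x + 4)
  λ = -2: largest Jordan block has size 1, contributing (x + 2)

So m_A(x) = (x + 2)*(x + 4) = x^2 + 6*x + 8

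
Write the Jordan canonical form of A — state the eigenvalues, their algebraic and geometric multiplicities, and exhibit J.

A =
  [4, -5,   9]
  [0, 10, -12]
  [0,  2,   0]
J_2(4) ⊕ J_1(6)

The characteristic polynomial is
  det(x·I − A) = x^3 - 14*x^2 + 64*x - 96 = (x - 6)*(x - 4)^2

Eigenvalues and multiplicities (the geometric multiplicity of λ is n − rank(A − λI), which equals the number of Jordan blocks for λ):
  λ = 4: algebraic multiplicity = 2, geometric multiplicity = 1
  λ = 6: algebraic multiplicity = 1, geometric multiplicity = 1

Determining the block sizes for each eigenvalue:
  λ = 4: one block (gm = 1), so the single block has size am = 2 → block sizes [2]
  λ = 6: one block (gm = 1), so the single block has size am = 1 → block sizes [1]

Assembling the blocks gives a Jordan form
J =
  [4, 1, 0]
  [0, 4, 0]
  [0, 0, 6]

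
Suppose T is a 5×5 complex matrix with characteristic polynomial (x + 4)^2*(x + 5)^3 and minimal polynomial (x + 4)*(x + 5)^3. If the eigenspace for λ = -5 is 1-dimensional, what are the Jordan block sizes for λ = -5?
Block sizes for λ = -5: [3]

Step 1 — from the characteristic polynomial, algebraic multiplicity of λ = -5 is 3. From dim ker(T − (-5)·I) = 1, there are exactly 1 Jordan blocks for λ = -5.
Step 2 — from the minimal polynomial, the factor (x + 5)^3 tells us the largest block for λ = -5 has size 3.
Step 3 — with total size 3, 1 blocks, and largest block 3, the block sizes (in nonincreasing order) are [3].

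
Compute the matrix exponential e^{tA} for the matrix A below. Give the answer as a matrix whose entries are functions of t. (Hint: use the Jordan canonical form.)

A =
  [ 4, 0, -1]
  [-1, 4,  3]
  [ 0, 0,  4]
e^{tA} =
  [exp(4*t), 0, -t*exp(4*t)]
  [-t*exp(4*t), exp(4*t), t^2*exp(4*t)/2 + 3*t*exp(4*t)]
  [0, 0, exp(4*t)]

Strategy: write A = P · J · P⁻¹ where J is a Jordan canonical form, so e^{tA} = P · e^{tJ} · P⁻¹, and e^{tJ} can be computed block-by-block.

A has Jordan form
J =
  [4, 1, 0]
  [0, 4, 1]
  [0, 0, 4]
(up to reordering of blocks).

Per-block formulas:
  For a 3×3 Jordan block J_3(4): exp(t · J_3(4)) = e^(4t)·(I + t·N + (t^2/2)·N^2), where N is the 3×3 nilpotent shift.

After assembling e^{tJ} and conjugating by P, we get:

e^{tA} =
  [exp(4*t), 0, -t*exp(4*t)]
  [-t*exp(4*t), exp(4*t), t^2*exp(4*t)/2 + 3*t*exp(4*t)]
  [0, 0, exp(4*t)]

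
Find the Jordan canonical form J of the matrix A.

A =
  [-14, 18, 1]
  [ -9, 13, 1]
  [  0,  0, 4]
J_1(-5) ⊕ J_2(4)

The characteristic polynomial is
  det(x·I − A) = x^3 - 3*x^2 - 24*x + 80 = (x - 4)^2*(x + 5)

Eigenvalues and multiplicities (the geometric multiplicity of λ is n − rank(A − λI), which equals the number of Jordan blocks for λ):
  λ = -5: algebraic multiplicity = 1, geometric multiplicity = 1
  λ = 4: algebraic multiplicity = 2, geometric multiplicity = 1

Determining the block sizes for each eigenvalue:
  λ = -5: one block (gm = 1), so the single block has size am = 1 → block sizes [1]
  λ = 4: one block (gm = 1), so the single block has size am = 2 → block sizes [2]

Assembling the blocks gives a Jordan form
J =
  [-5, 0, 0]
  [ 0, 4, 1]
  [ 0, 0, 4]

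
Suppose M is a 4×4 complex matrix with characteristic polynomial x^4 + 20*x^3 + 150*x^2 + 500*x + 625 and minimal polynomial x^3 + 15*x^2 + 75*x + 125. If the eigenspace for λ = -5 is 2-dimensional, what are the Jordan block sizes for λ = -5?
Block sizes for λ = -5: [3, 1]

Step 1 — from the characteristic polynomial, algebraic multiplicity of λ = -5 is 4. From dim ker(M − (-5)·I) = 2, there are exactly 2 Jordan blocks for λ = -5.
Step 2 — from the minimal polynomial, the factor (x + 5)^3 tells us the largest block for λ = -5 has size 3.
Step 3 — with total size 4, 2 blocks, and largest block 3, the block sizes (in nonincreasing order) are [3, 1].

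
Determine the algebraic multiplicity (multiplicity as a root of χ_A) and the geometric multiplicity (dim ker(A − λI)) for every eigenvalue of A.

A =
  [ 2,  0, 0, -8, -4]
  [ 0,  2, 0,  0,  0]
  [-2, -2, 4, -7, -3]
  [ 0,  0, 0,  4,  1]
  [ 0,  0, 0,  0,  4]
λ = 2: alg = 2, geom = 2; λ = 4: alg = 3, geom = 1

Step 1 — factor the characteristic polynomial to read off the algebraic multiplicities:
  χ_A(x) = (x - 4)^3*(x - 2)^2

Step 2 — compute geometric multiplicities via the rank-nullity identity g(λ) = n − rank(A − λI):
  rank(A − (2)·I) = 3, so dim ker(A − (2)·I) = n − 3 = 2
  rank(A − (4)·I) = 4, so dim ker(A − (4)·I) = n − 4 = 1

Summary:
  λ = 2: algebraic multiplicity = 2, geometric multiplicity = 2
  λ = 4: algebraic multiplicity = 3, geometric multiplicity = 1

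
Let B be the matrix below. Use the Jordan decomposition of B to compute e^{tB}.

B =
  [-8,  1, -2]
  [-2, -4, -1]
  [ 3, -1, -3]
e^{tB} =
  [t^2*exp(-5*t)/2 - 3*t*exp(-5*t) + exp(-5*t), t*exp(-5*t), t^2*exp(-5*t)/2 - 2*t*exp(-5*t)]
  [t^2*exp(-5*t)/2 - 2*t*exp(-5*t), t*exp(-5*t) + exp(-5*t), t^2*exp(-5*t)/2 - t*exp(-5*t)]
  [-t^2*exp(-5*t)/2 + 3*t*exp(-5*t), -t*exp(-5*t), -t^2*exp(-5*t)/2 + 2*t*exp(-5*t) + exp(-5*t)]

Strategy: write B = P · J · P⁻¹ where J is a Jordan canonical form, so e^{tB} = P · e^{tJ} · P⁻¹, and e^{tJ} can be computed block-by-block.

B has Jordan form
J =
  [-5,  1,  0]
  [ 0, -5,  1]
  [ 0,  0, -5]
(up to reordering of blocks).

Per-block formulas:
  For a 3×3 Jordan block J_3(-5): exp(t · J_3(-5)) = e^(-5t)·(I + t·N + (t^2/2)·N^2), where N is the 3×3 nilpotent shift.

After assembling e^{tJ} and conjugating by P, we get:

e^{tB} =
  [t^2*exp(-5*t)/2 - 3*t*exp(-5*t) + exp(-5*t), t*exp(-5*t), t^2*exp(-5*t)/2 - 2*t*exp(-5*t)]
  [t^2*exp(-5*t)/2 - 2*t*exp(-5*t), t*exp(-5*t) + exp(-5*t), t^2*exp(-5*t)/2 - t*exp(-5*t)]
  [-t^2*exp(-5*t)/2 + 3*t*exp(-5*t), -t*exp(-5*t), -t^2*exp(-5*t)/2 + 2*t*exp(-5*t) + exp(-5*t)]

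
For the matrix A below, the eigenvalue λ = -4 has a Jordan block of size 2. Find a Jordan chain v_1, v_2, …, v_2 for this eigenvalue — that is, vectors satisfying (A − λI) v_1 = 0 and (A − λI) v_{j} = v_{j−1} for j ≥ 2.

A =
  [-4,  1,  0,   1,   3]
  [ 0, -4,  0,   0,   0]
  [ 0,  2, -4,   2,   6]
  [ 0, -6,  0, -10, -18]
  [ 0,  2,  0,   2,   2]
A Jordan chain for λ = -4 of length 2:
v_1 = (1, 0, 2, -6, 2)ᵀ
v_2 = (0, 1, 0, 0, 0)ᵀ

Let N = A − (-4)·I. We want v_2 with N^2 v_2 = 0 but N^1 v_2 ≠ 0; then v_{j-1} := N · v_j for j = 2, …, 2.

Pick v_2 = (0, 1, 0, 0, 0)ᵀ.
Then v_1 = N · v_2 = (1, 0, 2, -6, 2)ᵀ.

Sanity check: (A − (-4)·I) v_1 = (0, 0, 0, 0, 0)ᵀ = 0. ✓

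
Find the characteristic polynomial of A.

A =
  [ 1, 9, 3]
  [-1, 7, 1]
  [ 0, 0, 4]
x^3 - 12*x^2 + 48*x - 64

Expanding det(x·I − A) (e.g. by cofactor expansion or by noting that A is similar to its Jordan form J, which has the same characteristic polynomial as A) gives
  χ_A(x) = x^3 - 12*x^2 + 48*x - 64
which factors as (x - 4)^3. The eigenvalues (with algebraic multiplicities) are λ = 4 with multiplicity 3.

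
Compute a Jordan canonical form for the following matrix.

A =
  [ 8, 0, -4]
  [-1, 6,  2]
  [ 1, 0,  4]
J_2(6) ⊕ J_1(6)

The characteristic polynomial is
  det(x·I − A) = x^3 - 18*x^2 + 108*x - 216 = (x - 6)^3

Eigenvalues and multiplicities (the geometric multiplicity of λ is n − rank(A − λI), which equals the number of Jordan blocks for λ):
  λ = 6: algebraic multiplicity = 3, geometric multiplicity = 2

Determining the block sizes for each eigenvalue:
  λ = 6: 2 blocks summing to 3 forces exactly one block of size 2 and the rest size 1 → block sizes [2, 1]

Assembling the blocks gives a Jordan form
J =
  [6, 1, 0]
  [0, 6, 0]
  [0, 0, 6]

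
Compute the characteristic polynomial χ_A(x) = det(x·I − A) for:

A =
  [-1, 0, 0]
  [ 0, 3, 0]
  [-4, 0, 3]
x^3 - 5*x^2 + 3*x + 9

Expanding det(x·I − A) (e.g. by cofactor expansion or by noting that A is similar to its Jordan form J, which has the same characteristic polynomial as A) gives
  χ_A(x) = x^3 - 5*x^2 + 3*x + 9
which factors as (x - 3)^2*(x + 1). The eigenvalues (with algebraic multiplicities) are λ = -1 with multiplicity 1, λ = 3 with multiplicity 2.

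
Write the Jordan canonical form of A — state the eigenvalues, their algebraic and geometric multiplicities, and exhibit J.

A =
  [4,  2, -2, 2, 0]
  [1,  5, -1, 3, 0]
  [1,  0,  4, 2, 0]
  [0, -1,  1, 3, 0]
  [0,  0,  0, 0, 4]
J_2(4) ⊕ J_2(4) ⊕ J_1(4)

The characteristic polynomial is
  det(x·I − A) = x^5 - 20*x^4 + 160*x^3 - 640*x^2 + 1280*x - 1024 = (x - 4)^5

Eigenvalues and multiplicities (the geometric multiplicity of λ is n − rank(A − λI), which equals the number of Jordan blocks for λ):
  λ = 4: algebraic multiplicity = 5, geometric multiplicity = 3

Determining the block sizes for each eigenvalue:
  λ = 4: with am = 5 and gm = 3, the partition is not yet determined (e.g. several partitions of 5 into 3 parts exist). Let N = A − (4)·I. Computing rank(N^1) = 2, rank(N^2) = 0; the number of blocks of size ≥ j is rank(N^{j−1}) − rank(N^j), giving [3, 2]. So we have 2 block(s) of size 2, 1 block(s) of size 1 → block sizes [2, 2, 1]

Assembling the blocks gives a Jordan form
J =
  [4, 1, 0, 0, 0]
  [0, 4, 0, 0, 0]
  [0, 0, 4, 1, 0]
  [0, 0, 0, 4, 0]
  [0, 0, 0, 0, 4]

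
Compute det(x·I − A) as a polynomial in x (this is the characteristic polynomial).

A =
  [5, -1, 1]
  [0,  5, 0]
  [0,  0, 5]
x^3 - 15*x^2 + 75*x - 125

Expanding det(x·I − A) (e.g. by cofactor expansion or by noting that A is similar to its Jordan form J, which has the same characteristic polynomial as A) gives
  χ_A(x) = x^3 - 15*x^2 + 75*x - 125
which factors as (x - 5)^3. The eigenvalues (with algebraic multiplicities) are λ = 5 with multiplicity 3.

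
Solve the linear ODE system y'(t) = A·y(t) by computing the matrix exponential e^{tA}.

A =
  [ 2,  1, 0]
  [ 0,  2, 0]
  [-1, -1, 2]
e^{tA} =
  [exp(2*t), t*exp(2*t), 0]
  [0, exp(2*t), 0]
  [-t*exp(2*t), -t^2*exp(2*t)/2 - t*exp(2*t), exp(2*t)]

Strategy: write A = P · J · P⁻¹ where J is a Jordan canonical form, so e^{tA} = P · e^{tJ} · P⁻¹, and e^{tJ} can be computed block-by-block.

A has Jordan form
J =
  [2, 1, 0]
  [0, 2, 1]
  [0, 0, 2]
(up to reordering of blocks).

Per-block formulas:
  For a 3×3 Jordan block J_3(2): exp(t · J_3(2)) = e^(2t)·(I + t·N + (t^2/2)·N^2), where N is the 3×3 nilpotent shift.

After assembling e^{tJ} and conjugating by P, we get:

e^{tA} =
  [exp(2*t), t*exp(2*t), 0]
  [0, exp(2*t), 0]
  [-t*exp(2*t), -t^2*exp(2*t)/2 - t*exp(2*t), exp(2*t)]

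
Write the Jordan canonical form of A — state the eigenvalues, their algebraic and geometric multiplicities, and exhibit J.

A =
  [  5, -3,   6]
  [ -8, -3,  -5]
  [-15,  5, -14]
J_3(-4)

The characteristic polynomial is
  det(x·I − A) = x^3 + 12*x^2 + 48*x + 64 = (x + 4)^3

Eigenvalues and multiplicities (the geometric multiplicity of λ is n − rank(A − λI), which equals the number of Jordan blocks for λ):
  λ = -4: algebraic multiplicity = 3, geometric multiplicity = 1

Determining the block sizes for each eigenvalue:
  λ = -4: one block (gm = 1), so the single block has size am = 3 → block sizes [3]

Assembling the blocks gives a Jordan form
J =
  [-4,  1,  0]
  [ 0, -4,  1]
  [ 0,  0, -4]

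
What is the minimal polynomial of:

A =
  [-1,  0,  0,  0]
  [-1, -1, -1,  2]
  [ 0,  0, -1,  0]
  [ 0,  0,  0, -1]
x^2 + 2*x + 1

The characteristic polynomial is χ_A(x) = (x + 1)^4, so the eigenvalues are known. The minimal polynomial is
  m_A(x) = Π_λ (x − λ)^{k_λ}
where k_λ is the size of the *largest* Jordan block for λ (equivalently, the smallest k with (A − λI)^k v = 0 for every generalised eigenvector v of λ).

  λ = -1: largest Jordan block has size 2, contributing (x + 1)^2

So m_A(x) = (x + 1)^2 = x^2 + 2*x + 1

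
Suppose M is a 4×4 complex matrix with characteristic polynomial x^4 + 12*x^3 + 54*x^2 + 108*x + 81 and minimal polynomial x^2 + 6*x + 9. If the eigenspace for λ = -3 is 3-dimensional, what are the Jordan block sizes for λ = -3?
Block sizes for λ = -3: [2, 1, 1]

Step 1 — from the characteristic polynomial, algebraic multiplicity of λ = -3 is 4. From dim ker(M − (-3)·I) = 3, there are exactly 3 Jordan blocks for λ = -3.
Step 2 — from the minimal polynomial, the factor (x + 3)^2 tells us the largest block for λ = -3 has size 2.
Step 3 — with total size 4, 3 blocks, and largest block 2, the block sizes (in nonincreasing order) are [2, 1, 1].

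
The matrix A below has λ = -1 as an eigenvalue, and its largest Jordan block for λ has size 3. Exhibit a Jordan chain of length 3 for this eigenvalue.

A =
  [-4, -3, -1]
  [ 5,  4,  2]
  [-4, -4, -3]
A Jordan chain for λ = -1 of length 3:
v_1 = (-2, 2, 0)ᵀ
v_2 = (-3, 5, -4)ᵀ
v_3 = (1, 0, 0)ᵀ

Let N = A − (-1)·I. We want v_3 with N^3 v_3 = 0 but N^2 v_3 ≠ 0; then v_{j-1} := N · v_j for j = 3, …, 2.

Pick v_3 = (1, 0, 0)ᵀ.
Then v_2 = N · v_3 = (-3, 5, -4)ᵀ.
Then v_1 = N · v_2 = (-2, 2, 0)ᵀ.

Sanity check: (A − (-1)·I) v_1 = (0, 0, 0)ᵀ = 0. ✓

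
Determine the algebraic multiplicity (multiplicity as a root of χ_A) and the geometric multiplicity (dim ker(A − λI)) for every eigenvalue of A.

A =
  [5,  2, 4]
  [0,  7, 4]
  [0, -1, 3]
λ = 5: alg = 3, geom = 2

Step 1 — factor the characteristic polynomial to read off the algebraic multiplicities:
  χ_A(x) = (x - 5)^3

Step 2 — compute geometric multiplicities via the rank-nullity identity g(λ) = n − rank(A − λI):
  rank(A − (5)·I) = 1, so dim ker(A − (5)·I) = n − 1 = 2

Summary:
  λ = 5: algebraic multiplicity = 3, geometric multiplicity = 2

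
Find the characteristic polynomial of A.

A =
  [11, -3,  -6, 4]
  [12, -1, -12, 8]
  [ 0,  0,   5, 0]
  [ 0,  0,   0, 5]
x^4 - 20*x^3 + 150*x^2 - 500*x + 625

Expanding det(x·I − A) (e.g. by cofactor expansion or by noting that A is similar to its Jordan form J, which has the same characteristic polynomial as A) gives
  χ_A(x) = x^4 - 20*x^3 + 150*x^2 - 500*x + 625
which factors as (x - 5)^4. The eigenvalues (with algebraic multiplicities) are λ = 5 with multiplicity 4.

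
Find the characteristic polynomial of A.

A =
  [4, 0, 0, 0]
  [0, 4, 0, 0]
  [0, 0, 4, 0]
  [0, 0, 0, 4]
x^4 - 16*x^3 + 96*x^2 - 256*x + 256

Expanding det(x·I − A) (e.g. by cofactor expansion or by noting that A is similar to its Jordan form J, which has the same characteristic polynomial as A) gives
  χ_A(x) = x^4 - 16*x^3 + 96*x^2 - 256*x + 256
which factors as (x - 4)^4. The eigenvalues (with algebraic multiplicities) are λ = 4 with multiplicity 4.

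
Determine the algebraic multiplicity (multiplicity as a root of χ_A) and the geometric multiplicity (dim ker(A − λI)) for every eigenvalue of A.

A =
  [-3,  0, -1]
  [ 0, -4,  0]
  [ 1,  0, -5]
λ = -4: alg = 3, geom = 2

Step 1 — factor the characteristic polynomial to read off the algebraic multiplicities:
  χ_A(x) = (x + 4)^3

Step 2 — compute geometric multiplicities via the rank-nullity identity g(λ) = n − rank(A − λI):
  rank(A − (-4)·I) = 1, so dim ker(A − (-4)·I) = n − 1 = 2

Summary:
  λ = -4: algebraic multiplicity = 3, geometric multiplicity = 2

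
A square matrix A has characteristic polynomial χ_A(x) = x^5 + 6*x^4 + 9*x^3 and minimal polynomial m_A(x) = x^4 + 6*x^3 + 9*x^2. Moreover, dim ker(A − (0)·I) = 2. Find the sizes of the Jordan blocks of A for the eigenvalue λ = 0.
Block sizes for λ = 0: [2, 1]

Step 1 — from the characteristic polynomial, algebraic multiplicity of λ = 0 is 3. From dim ker(A − (0)·I) = 2, there are exactly 2 Jordan blocks for λ = 0.
Step 2 — from the minimal polynomial, the factor (x − 0)^2 tells us the largest block for λ = 0 has size 2.
Step 3 — with total size 3, 2 blocks, and largest block 2, the block sizes (in nonincreasing order) are [2, 1].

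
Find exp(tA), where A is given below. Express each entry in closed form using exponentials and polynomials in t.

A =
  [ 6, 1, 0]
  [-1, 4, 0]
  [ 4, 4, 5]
e^{tA} =
  [t*exp(5*t) + exp(5*t), t*exp(5*t), 0]
  [-t*exp(5*t), -t*exp(5*t) + exp(5*t), 0]
  [4*t*exp(5*t), 4*t*exp(5*t), exp(5*t)]

Strategy: write A = P · J · P⁻¹ where J is a Jordan canonical form, so e^{tA} = P · e^{tJ} · P⁻¹, and e^{tJ} can be computed block-by-block.

A has Jordan form
J =
  [5, 1, 0]
  [0, 5, 0]
  [0, 0, 5]
(up to reordering of blocks).

Per-block formulas:
  For a 1×1 block at λ = 5: exp(t · [5]) = [e^(5t)].
  For a 2×2 Jordan block J_2(5): exp(t · J_2(5)) = e^(5t)·(I + t·N), where N is the 2×2 nilpotent shift.

After assembling e^{tJ} and conjugating by P, we get:

e^{tA} =
  [t*exp(5*t) + exp(5*t), t*exp(5*t), 0]
  [-t*exp(5*t), -t*exp(5*t) + exp(5*t), 0]
  [4*t*exp(5*t), 4*t*exp(5*t), exp(5*t)]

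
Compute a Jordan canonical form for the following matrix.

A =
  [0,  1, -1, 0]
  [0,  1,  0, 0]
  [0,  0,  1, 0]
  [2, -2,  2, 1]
J_1(0) ⊕ J_1(1) ⊕ J_1(1) ⊕ J_1(1)

The characteristic polynomial is
  det(x·I − A) = x^4 - 3*x^3 + 3*x^2 - x = x*(x - 1)^3

Eigenvalues and multiplicities (the geometric multiplicity of λ is n − rank(A − λI), which equals the number of Jordan blocks for λ):
  λ = 0: algebraic multiplicity = 1, geometric multiplicity = 1
  λ = 1: algebraic multiplicity = 3, geometric multiplicity = 3

Determining the block sizes for each eigenvalue:
  λ = 0: one block (gm = 1), so the single block has size am = 1 → block sizes [1]
  λ = 1: gm = am = 3, so every block has size 1 → block sizes [1, 1, 1]

Assembling the blocks gives a Jordan form
J =
  [0, 0, 0, 0]
  [0, 1, 0, 0]
  [0, 0, 1, 0]
  [0, 0, 0, 1]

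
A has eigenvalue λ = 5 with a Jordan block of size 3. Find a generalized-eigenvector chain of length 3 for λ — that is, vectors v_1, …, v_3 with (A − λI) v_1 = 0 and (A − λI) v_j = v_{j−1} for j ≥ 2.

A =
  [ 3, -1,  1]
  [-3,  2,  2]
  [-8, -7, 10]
A Jordan chain for λ = 5 of length 3:
v_1 = (-1, -1, -3)ᵀ
v_2 = (-2, -3, -8)ᵀ
v_3 = (1, 0, 0)ᵀ

Let N = A − (5)·I. We want v_3 with N^3 v_3 = 0 but N^2 v_3 ≠ 0; then v_{j-1} := N · v_j for j = 3, …, 2.

Pick v_3 = (1, 0, 0)ᵀ.
Then v_2 = N · v_3 = (-2, -3, -8)ᵀ.
Then v_1 = N · v_2 = (-1, -1, -3)ᵀ.

Sanity check: (A − (5)·I) v_1 = (0, 0, 0)ᵀ = 0. ✓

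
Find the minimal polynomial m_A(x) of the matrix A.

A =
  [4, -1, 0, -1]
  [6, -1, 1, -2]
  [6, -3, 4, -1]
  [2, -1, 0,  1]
x^3 - 6*x^2 + 12*x - 8

The characteristic polynomial is χ_A(x) = (x - 2)^4, so the eigenvalues are known. The minimal polynomial is
  m_A(x) = Π_λ (x − λ)^{k_λ}
where k_λ is the size of the *largest* Jordan block for λ (equivalently, the smallest k with (A − λI)^k v = 0 for every generalised eigenvector v of λ).

  λ = 2: largest Jordan block has size 3, contributing (x − 2)^3

So m_A(x) = (x - 2)^3 = x^3 - 6*x^2 + 12*x - 8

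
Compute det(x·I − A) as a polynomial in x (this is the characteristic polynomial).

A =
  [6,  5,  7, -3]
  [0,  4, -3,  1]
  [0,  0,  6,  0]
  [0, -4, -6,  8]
x^4 - 24*x^3 + 216*x^2 - 864*x + 1296

Expanding det(x·I − A) (e.g. by cofactor expansion or by noting that A is similar to its Jordan form J, which has the same characteristic polynomial as A) gives
  χ_A(x) = x^4 - 24*x^3 + 216*x^2 - 864*x + 1296
which factors as (x - 6)^4. The eigenvalues (with algebraic multiplicities) are λ = 6 with multiplicity 4.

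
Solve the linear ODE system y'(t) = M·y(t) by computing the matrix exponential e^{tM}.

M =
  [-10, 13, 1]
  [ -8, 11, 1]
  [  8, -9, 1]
e^{tM} =
  [-2*exp(2*t) + 3*exp(-2*t), t*exp(2*t) + 3*exp(2*t) - 3*exp(-2*t), t*exp(2*t)]
  [-2*exp(2*t) + 2*exp(-2*t), t*exp(2*t) + 3*exp(2*t) - 2*exp(-2*t), t*exp(2*t)]
  [2*exp(2*t) - 2*exp(-2*t), -t*exp(2*t) - 2*exp(2*t) + 2*exp(-2*t), -t*exp(2*t) + exp(2*t)]

Strategy: write M = P · J · P⁻¹ where J is a Jordan canonical form, so e^{tM} = P · e^{tJ} · P⁻¹, and e^{tJ} can be computed block-by-block.

M has Jordan form
J =
  [-2, 0, 0]
  [ 0, 2, 1]
  [ 0, 0, 2]
(up to reordering of blocks).

Per-block formulas:
  For a 1×1 block at λ = -2: exp(t · [-2]) = [e^(-2t)].
  For a 2×2 Jordan block J_2(2): exp(t · J_2(2)) = e^(2t)·(I + t·N), where N is the 2×2 nilpotent shift.

After assembling e^{tJ} and conjugating by P, we get:

e^{tM} =
  [-2*exp(2*t) + 3*exp(-2*t), t*exp(2*t) + 3*exp(2*t) - 3*exp(-2*t), t*exp(2*t)]
  [-2*exp(2*t) + 2*exp(-2*t), t*exp(2*t) + 3*exp(2*t) - 2*exp(-2*t), t*exp(2*t)]
  [2*exp(2*t) - 2*exp(-2*t), -t*exp(2*t) - 2*exp(2*t) + 2*exp(-2*t), -t*exp(2*t) + exp(2*t)]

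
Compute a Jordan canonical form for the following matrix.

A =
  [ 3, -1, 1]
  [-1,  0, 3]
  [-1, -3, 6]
J_3(3)

The characteristic polynomial is
  det(x·I − A) = x^3 - 9*x^2 + 27*x - 27 = (x - 3)^3

Eigenvalues and multiplicities (the geometric multiplicity of λ is n − rank(A − λI), which equals the number of Jordan blocks for λ):
  λ = 3: algebraic multiplicity = 3, geometric multiplicity = 1

Determining the block sizes for each eigenvalue:
  λ = 3: one block (gm = 1), so the single block has size am = 3 → block sizes [3]

Assembling the blocks gives a Jordan form
J =
  [3, 1, 0]
  [0, 3, 1]
  [0, 0, 3]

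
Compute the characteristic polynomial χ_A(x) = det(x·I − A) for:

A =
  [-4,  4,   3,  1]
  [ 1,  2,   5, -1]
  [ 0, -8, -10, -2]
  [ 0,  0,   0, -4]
x^4 + 16*x^3 + 96*x^2 + 256*x + 256

Expanding det(x·I − A) (e.g. by cofactor expansion or by noting that A is similar to its Jordan form J, which has the same characteristic polynomial as A) gives
  χ_A(x) = x^4 + 16*x^3 + 96*x^2 + 256*x + 256
which factors as (x + 4)^4. The eigenvalues (with algebraic multiplicities) are λ = -4 with multiplicity 4.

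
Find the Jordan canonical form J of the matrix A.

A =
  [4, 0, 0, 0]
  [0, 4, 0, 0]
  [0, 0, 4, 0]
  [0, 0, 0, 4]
J_1(4) ⊕ J_1(4) ⊕ J_1(4) ⊕ J_1(4)

The characteristic polynomial is
  det(x·I − A) = x^4 - 16*x^3 + 96*x^2 - 256*x + 256 = (x - 4)^4

Eigenvalues and multiplicities (the geometric multiplicity of λ is n − rank(A − λI), which equals the number of Jordan blocks for λ):
  λ = 4: algebraic multiplicity = 4, geometric multiplicity = 4

Determining the block sizes for each eigenvalue:
  λ = 4: gm = am = 4, so every block has size 1 → block sizes [1, 1, 1, 1]

Assembling the blocks gives a Jordan form
J =
  [4, 0, 0, 0]
  [0, 4, 0, 0]
  [0, 0, 4, 0]
  [0, 0, 0, 4]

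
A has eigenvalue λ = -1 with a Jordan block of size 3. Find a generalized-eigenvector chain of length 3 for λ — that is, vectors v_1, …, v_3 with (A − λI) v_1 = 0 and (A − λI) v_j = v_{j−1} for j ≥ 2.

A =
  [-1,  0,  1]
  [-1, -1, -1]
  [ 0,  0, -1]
A Jordan chain for λ = -1 of length 3:
v_1 = (0, -1, 0)ᵀ
v_2 = (1, -1, 0)ᵀ
v_3 = (0, 0, 1)ᵀ

Let N = A − (-1)·I. We want v_3 with N^3 v_3 = 0 but N^2 v_3 ≠ 0; then v_{j-1} := N · v_j for j = 3, …, 2.

Pick v_3 = (0, 0, 1)ᵀ.
Then v_2 = N · v_3 = (1, -1, 0)ᵀ.
Then v_1 = N · v_2 = (0, -1, 0)ᵀ.

Sanity check: (A − (-1)·I) v_1 = (0, 0, 0)ᵀ = 0. ✓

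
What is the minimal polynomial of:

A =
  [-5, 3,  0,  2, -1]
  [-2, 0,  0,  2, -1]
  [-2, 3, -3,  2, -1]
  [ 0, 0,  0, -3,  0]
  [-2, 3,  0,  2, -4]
x^2 + 6*x + 9

The characteristic polynomial is χ_A(x) = (x + 3)^5, so the eigenvalues are known. The minimal polynomial is
  m_A(x) = Π_λ (x − λ)^{k_λ}
where k_λ is the size of the *largest* Jordan block for λ (equivalently, the smallest k with (A − λI)^k v = 0 for every generalised eigenvector v of λ).

  λ = -3: largest Jordan block has size 2, contributing (x + 3)^2

So m_A(x) = (x + 3)^2 = x^2 + 6*x + 9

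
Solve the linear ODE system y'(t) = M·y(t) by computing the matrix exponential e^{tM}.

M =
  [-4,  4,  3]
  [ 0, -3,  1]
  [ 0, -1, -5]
e^{tM} =
  [exp(-4*t), t^2*exp(-4*t)/2 + 4*t*exp(-4*t), t^2*exp(-4*t)/2 + 3*t*exp(-4*t)]
  [0, t*exp(-4*t) + exp(-4*t), t*exp(-4*t)]
  [0, -t*exp(-4*t), -t*exp(-4*t) + exp(-4*t)]

Strategy: write M = P · J · P⁻¹ where J is a Jordan canonical form, so e^{tM} = P · e^{tJ} · P⁻¹, and e^{tJ} can be computed block-by-block.

M has Jordan form
J =
  [-4,  1,  0]
  [ 0, -4,  1]
  [ 0,  0, -4]
(up to reordering of blocks).

Per-block formulas:
  For a 3×3 Jordan block J_3(-4): exp(t · J_3(-4)) = e^(-4t)·(I + t·N + (t^2/2)·N^2), where N is the 3×3 nilpotent shift.

After assembling e^{tJ} and conjugating by P, we get:

e^{tM} =
  [exp(-4*t), t^2*exp(-4*t)/2 + 4*t*exp(-4*t), t^2*exp(-4*t)/2 + 3*t*exp(-4*t)]
  [0, t*exp(-4*t) + exp(-4*t), t*exp(-4*t)]
  [0, -t*exp(-4*t), -t*exp(-4*t) + exp(-4*t)]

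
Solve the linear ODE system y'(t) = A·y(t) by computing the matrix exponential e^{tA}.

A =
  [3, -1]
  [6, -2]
e^{tA} =
  [3*exp(t) - 2, 1 - exp(t)]
  [6*exp(t) - 6, 3 - 2*exp(t)]

Strategy: write A = P · J · P⁻¹ where J is a Jordan canonical form, so e^{tA} = P · e^{tJ} · P⁻¹, and e^{tJ} can be computed block-by-block.

A has Jordan form
J =
  [0, 0]
  [0, 1]
(up to reordering of blocks).

Per-block formulas:
  For a 1×1 block at λ = 1: exp(t · [1]) = [e^(1t)].
  For a 1×1 block at λ = 0: exp(t · [0]) = [e^(0t)].

After assembling e^{tJ} and conjugating by P, we get:

e^{tA} =
  [3*exp(t) - 2, 1 - exp(t)]
  [6*exp(t) - 6, 3 - 2*exp(t)]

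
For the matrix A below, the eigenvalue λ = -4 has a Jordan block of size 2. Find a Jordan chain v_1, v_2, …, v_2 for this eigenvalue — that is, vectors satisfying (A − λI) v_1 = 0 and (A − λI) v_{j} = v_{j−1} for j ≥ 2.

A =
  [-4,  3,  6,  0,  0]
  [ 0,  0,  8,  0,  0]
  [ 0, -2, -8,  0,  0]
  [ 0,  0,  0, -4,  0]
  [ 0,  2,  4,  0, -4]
A Jordan chain for λ = -4 of length 2:
v_1 = (3, 4, -2, 0, 2)ᵀ
v_2 = (0, 1, 0, 0, 0)ᵀ

Let N = A − (-4)·I. We want v_2 with N^2 v_2 = 0 but N^1 v_2 ≠ 0; then v_{j-1} := N · v_j for j = 2, …, 2.

Pick v_2 = (0, 1, 0, 0, 0)ᵀ.
Then v_1 = N · v_2 = (3, 4, -2, 0, 2)ᵀ.

Sanity check: (A − (-4)·I) v_1 = (0, 0, 0, 0, 0)ᵀ = 0. ✓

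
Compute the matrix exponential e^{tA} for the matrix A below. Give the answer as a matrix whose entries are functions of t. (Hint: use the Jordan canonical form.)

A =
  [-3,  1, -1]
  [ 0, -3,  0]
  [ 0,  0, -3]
e^{tA} =
  [exp(-3*t), t*exp(-3*t), -t*exp(-3*t)]
  [0, exp(-3*t), 0]
  [0, 0, exp(-3*t)]

Strategy: write A = P · J · P⁻¹ where J is a Jordan canonical form, so e^{tA} = P · e^{tJ} · P⁻¹, and e^{tJ} can be computed block-by-block.

A has Jordan form
J =
  [-3,  1,  0]
  [ 0, -3,  0]
  [ 0,  0, -3]
(up to reordering of blocks).

Per-block formulas:
  For a 2×2 Jordan block J_2(-3): exp(t · J_2(-3)) = e^(-3t)·(I + t·N), where N is the 2×2 nilpotent shift.
  For a 1×1 block at λ = -3: exp(t · [-3]) = [e^(-3t)].

After assembling e^{tJ} and conjugating by P, we get:

e^{tA} =
  [exp(-3*t), t*exp(-3*t), -t*exp(-3*t)]
  [0, exp(-3*t), 0]
  [0, 0, exp(-3*t)]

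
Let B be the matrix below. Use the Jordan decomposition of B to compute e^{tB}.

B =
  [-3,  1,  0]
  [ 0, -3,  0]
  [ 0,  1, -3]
e^{tB} =
  [exp(-3*t), t*exp(-3*t), 0]
  [0, exp(-3*t), 0]
  [0, t*exp(-3*t), exp(-3*t)]

Strategy: write B = P · J · P⁻¹ where J is a Jordan canonical form, so e^{tB} = P · e^{tJ} · P⁻¹, and e^{tJ} can be computed block-by-block.

B has Jordan form
J =
  [-3,  1,  0]
  [ 0, -3,  0]
  [ 0,  0, -3]
(up to reordering of blocks).

Per-block formulas:
  For a 1×1 block at λ = -3: exp(t · [-3]) = [e^(-3t)].
  For a 2×2 Jordan block J_2(-3): exp(t · J_2(-3)) = e^(-3t)·(I + t·N), where N is the 2×2 nilpotent shift.

After assembling e^{tJ} and conjugating by P, we get:

e^{tB} =
  [exp(-3*t), t*exp(-3*t), 0]
  [0, exp(-3*t), 0]
  [0, t*exp(-3*t), exp(-3*t)]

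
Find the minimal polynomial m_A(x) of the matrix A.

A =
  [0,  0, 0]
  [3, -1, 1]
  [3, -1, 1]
x^2

The characteristic polynomial is χ_A(x) = x^3, so the eigenvalues are known. The minimal polynomial is
  m_A(x) = Π_λ (x − λ)^{k_λ}
where k_λ is the size of the *largest* Jordan block for λ (equivalently, the smallest k with (A − λI)^k v = 0 for every generalised eigenvector v of λ).

  λ = 0: largest Jordan block has size 2, contributing (x − 0)^2

So m_A(x) = x^2 = x^2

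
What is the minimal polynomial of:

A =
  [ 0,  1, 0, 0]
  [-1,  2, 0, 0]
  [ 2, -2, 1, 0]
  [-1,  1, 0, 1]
x^2 - 2*x + 1

The characteristic polynomial is χ_A(x) = (x - 1)^4, so the eigenvalues are known. The minimal polynomial is
  m_A(x) = Π_λ (x − λ)^{k_λ}
where k_λ is the size of the *largest* Jordan block for λ (equivalently, the smallest k with (A − λI)^k v = 0 for every generalised eigenvector v of λ).

  λ = 1: largest Jordan block has size 2, contributing (x − 1)^2

So m_A(x) = (x - 1)^2 = x^2 - 2*x + 1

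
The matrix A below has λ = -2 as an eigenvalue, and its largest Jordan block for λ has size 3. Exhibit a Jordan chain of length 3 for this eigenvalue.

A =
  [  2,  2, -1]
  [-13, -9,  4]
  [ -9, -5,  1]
A Jordan chain for λ = -2 of length 3:
v_1 = (-1, 3, 2)ᵀ
v_2 = (4, -13, -9)ᵀ
v_3 = (1, 0, 0)ᵀ

Let N = A − (-2)·I. We want v_3 with N^3 v_3 = 0 but N^2 v_3 ≠ 0; then v_{j-1} := N · v_j for j = 3, …, 2.

Pick v_3 = (1, 0, 0)ᵀ.
Then v_2 = N · v_3 = (4, -13, -9)ᵀ.
Then v_1 = N · v_2 = (-1, 3, 2)ᵀ.

Sanity check: (A − (-2)·I) v_1 = (0, 0, 0)ᵀ = 0. ✓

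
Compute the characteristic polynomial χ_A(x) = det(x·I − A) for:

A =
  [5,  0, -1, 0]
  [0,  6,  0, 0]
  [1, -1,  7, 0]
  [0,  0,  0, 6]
x^4 - 24*x^3 + 216*x^2 - 864*x + 1296

Expanding det(x·I − A) (e.g. by cofactor expansion or by noting that A is similar to its Jordan form J, which has the same characteristic polynomial as A) gives
  χ_A(x) = x^4 - 24*x^3 + 216*x^2 - 864*x + 1296
which factors as (x - 6)^4. The eigenvalues (with algebraic multiplicities) are λ = 6 with multiplicity 4.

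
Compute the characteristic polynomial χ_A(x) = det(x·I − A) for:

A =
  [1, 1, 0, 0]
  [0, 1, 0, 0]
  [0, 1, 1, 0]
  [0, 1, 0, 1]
x^4 - 4*x^3 + 6*x^2 - 4*x + 1

Expanding det(x·I − A) (e.g. by cofactor expansion or by noting that A is similar to its Jordan form J, which has the same characteristic polynomial as A) gives
  χ_A(x) = x^4 - 4*x^3 + 6*x^2 - 4*x + 1
which factors as (x - 1)^4. The eigenvalues (with algebraic multiplicities) are λ = 1 with multiplicity 4.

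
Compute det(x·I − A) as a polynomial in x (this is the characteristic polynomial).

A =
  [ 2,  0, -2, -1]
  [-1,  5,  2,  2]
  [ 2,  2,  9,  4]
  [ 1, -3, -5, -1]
x^4 - 15*x^3 + 84*x^2 - 208*x + 192

Expanding det(x·I − A) (e.g. by cofactor expansion or by noting that A is similar to its Jordan form J, which has the same characteristic polynomial as A) gives
  χ_A(x) = x^4 - 15*x^3 + 84*x^2 - 208*x + 192
which factors as (x - 4)^3*(x - 3). The eigenvalues (with algebraic multiplicities) are λ = 3 with multiplicity 1, λ = 4 with multiplicity 3.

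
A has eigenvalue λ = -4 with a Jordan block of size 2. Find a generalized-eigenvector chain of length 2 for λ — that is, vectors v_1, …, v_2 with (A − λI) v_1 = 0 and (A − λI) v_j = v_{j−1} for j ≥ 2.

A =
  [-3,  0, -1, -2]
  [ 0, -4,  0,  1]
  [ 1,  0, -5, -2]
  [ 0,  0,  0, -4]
A Jordan chain for λ = -4 of length 2:
v_1 = (1, 0, 1, 0)ᵀ
v_2 = (1, 0, 0, 0)ᵀ

Let N = A − (-4)·I. We want v_2 with N^2 v_2 = 0 but N^1 v_2 ≠ 0; then v_{j-1} := N · v_j for j = 2, …, 2.

Pick v_2 = (1, 0, 0, 0)ᵀ.
Then v_1 = N · v_2 = (1, 0, 1, 0)ᵀ.

Sanity check: (A − (-4)·I) v_1 = (0, 0, 0, 0)ᵀ = 0. ✓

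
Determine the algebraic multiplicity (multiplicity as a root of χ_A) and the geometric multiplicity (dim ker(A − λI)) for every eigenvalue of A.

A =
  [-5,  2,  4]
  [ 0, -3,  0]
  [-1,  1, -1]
λ = -3: alg = 3, geom = 2

Step 1 — factor the characteristic polynomial to read off the algebraic multiplicities:
  χ_A(x) = (x + 3)^3

Step 2 — compute geometric multiplicities via the rank-nullity identity g(λ) = n − rank(A − λI):
  rank(A − (-3)·I) = 1, so dim ker(A − (-3)·I) = n − 1 = 2

Summary:
  λ = -3: algebraic multiplicity = 3, geometric multiplicity = 2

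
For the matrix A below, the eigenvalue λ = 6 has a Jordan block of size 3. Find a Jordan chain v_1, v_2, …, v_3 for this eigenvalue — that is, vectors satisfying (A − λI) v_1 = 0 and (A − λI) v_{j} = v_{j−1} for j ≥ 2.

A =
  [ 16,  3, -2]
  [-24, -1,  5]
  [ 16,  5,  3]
A Jordan chain for λ = 6 of length 3:
v_1 = (-4, 8, -8)ᵀ
v_2 = (10, -24, 16)ᵀ
v_3 = (1, 0, 0)ᵀ

Let N = A − (6)·I. We want v_3 with N^3 v_3 = 0 but N^2 v_3 ≠ 0; then v_{j-1} := N · v_j for j = 3, …, 2.

Pick v_3 = (1, 0, 0)ᵀ.
Then v_2 = N · v_3 = (10, -24, 16)ᵀ.
Then v_1 = N · v_2 = (-4, 8, -8)ᵀ.

Sanity check: (A − (6)·I) v_1 = (0, 0, 0)ᵀ = 0. ✓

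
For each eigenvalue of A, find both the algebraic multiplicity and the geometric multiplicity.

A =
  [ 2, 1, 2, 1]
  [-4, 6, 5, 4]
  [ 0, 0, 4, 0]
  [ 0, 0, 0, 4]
λ = 4: alg = 4, geom = 2

Step 1 — factor the characteristic polynomial to read off the algebraic multiplicities:
  χ_A(x) = (x - 4)^4

Step 2 — compute geometric multiplicities via the rank-nullity identity g(λ) = n − rank(A − λI):
  rank(A − (4)·I) = 2, so dim ker(A − (4)·I) = n − 2 = 2

Summary:
  λ = 4: algebraic multiplicity = 4, geometric multiplicity = 2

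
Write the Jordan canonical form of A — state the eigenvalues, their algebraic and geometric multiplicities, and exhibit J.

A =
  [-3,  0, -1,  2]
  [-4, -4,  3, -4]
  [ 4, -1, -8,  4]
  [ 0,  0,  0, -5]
J_3(-5) ⊕ J_1(-5)

The characteristic polynomial is
  det(x·I − A) = x^4 + 20*x^3 + 150*x^2 + 500*x + 625 = (x + 5)^4

Eigenvalues and multiplicities (the geometric multiplicity of λ is n − rank(A − λI), which equals the number of Jordan blocks for λ):
  λ = -5: algebraic multiplicity = 4, geometric multiplicity = 2

Determining the block sizes for each eigenvalue:
  λ = -5: with am = 4 and gm = 2, the partition is not yet determined (e.g. several partitions of 4 into 2 parts exist). Let N = A − (-5)·I. Computing rank(N^1) = 2, rank(N^2) = 1, rank(N^3) = 0; the number of blocks of size ≥ j is rank(N^{j−1}) − rank(N^j), giving [2, 1, 1]. So we have 1 block(s) of size 3, 1 block(s) of size 1 → block sizes [3, 1]

Assembling the blocks gives a Jordan form
J =
  [-5,  1,  0,  0]
  [ 0, -5,  1,  0]
  [ 0,  0, -5,  0]
  [ 0,  0,  0, -5]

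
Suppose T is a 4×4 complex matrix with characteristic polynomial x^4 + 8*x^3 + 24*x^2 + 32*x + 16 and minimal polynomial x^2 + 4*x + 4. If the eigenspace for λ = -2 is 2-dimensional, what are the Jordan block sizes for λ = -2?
Block sizes for λ = -2: [2, 2]

Step 1 — from the characteristic polynomial, algebraic multiplicity of λ = -2 is 4. From dim ker(T − (-2)·I) = 2, there are exactly 2 Jordan blocks for λ = -2.
Step 2 — from the minimal polynomial, the factor (x + 2)^2 tells us the largest block for λ = -2 has size 2.
Step 3 — with total size 4, 2 blocks, and largest block 2, the block sizes (in nonincreasing order) are [2, 2].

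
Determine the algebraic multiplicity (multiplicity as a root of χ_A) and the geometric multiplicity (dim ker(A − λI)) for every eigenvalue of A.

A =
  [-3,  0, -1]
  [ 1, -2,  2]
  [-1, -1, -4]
λ = -3: alg = 3, geom = 1

Step 1 — factor the characteristic polynomial to read off the algebraic multiplicities:
  χ_A(x) = (x + 3)^3

Step 2 — compute geometric multiplicities via the rank-nullity identity g(λ) = n − rank(A − λI):
  rank(A − (-3)·I) = 2, so dim ker(A − (-3)·I) = n − 2 = 1

Summary:
  λ = -3: algebraic multiplicity = 3, geometric multiplicity = 1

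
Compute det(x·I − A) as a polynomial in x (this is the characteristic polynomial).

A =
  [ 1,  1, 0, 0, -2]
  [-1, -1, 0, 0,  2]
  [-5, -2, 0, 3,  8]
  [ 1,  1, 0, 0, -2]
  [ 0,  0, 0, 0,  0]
x^5

Expanding det(x·I − A) (e.g. by cofactor expansion or by noting that A is similar to its Jordan form J, which has the same characteristic polynomial as A) gives
  χ_A(x) = x^5
which factors as x^5. The eigenvalues (with algebraic multiplicities) are λ = 0 with multiplicity 5.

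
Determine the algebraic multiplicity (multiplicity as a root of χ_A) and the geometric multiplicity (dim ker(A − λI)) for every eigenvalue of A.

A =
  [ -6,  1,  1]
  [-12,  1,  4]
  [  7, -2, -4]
λ = -3: alg = 3, geom = 1

Step 1 — factor the characteristic polynomial to read off the algebraic multiplicities:
  χ_A(x) = (x + 3)^3

Step 2 — compute geometric multiplicities via the rank-nullity identity g(λ) = n − rank(A − λI):
  rank(A − (-3)·I) = 2, so dim ker(A − (-3)·I) = n − 2 = 1

Summary:
  λ = -3: algebraic multiplicity = 3, geometric multiplicity = 1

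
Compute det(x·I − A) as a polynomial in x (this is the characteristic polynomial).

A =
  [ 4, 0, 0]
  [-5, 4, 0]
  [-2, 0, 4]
x^3 - 12*x^2 + 48*x - 64

Expanding det(x·I − A) (e.g. by cofactor expansion or by noting that A is similar to its Jordan form J, which has the same characteristic polynomial as A) gives
  χ_A(x) = x^3 - 12*x^2 + 48*x - 64
which factors as (x - 4)^3. The eigenvalues (with algebraic multiplicities) are λ = 4 with multiplicity 3.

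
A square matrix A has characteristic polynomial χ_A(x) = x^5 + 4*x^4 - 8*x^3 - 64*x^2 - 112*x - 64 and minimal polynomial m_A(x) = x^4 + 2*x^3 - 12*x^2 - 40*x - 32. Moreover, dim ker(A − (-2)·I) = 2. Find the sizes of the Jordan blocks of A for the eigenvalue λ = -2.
Block sizes for λ = -2: [3, 1]

Step 1 — from the characteristic polynomial, algebraic multiplicity of λ = -2 is 4. From dim ker(A − (-2)·I) = 2, there are exactly 2 Jordan blocks for λ = -2.
Step 2 — from the minimal polynomial, the factor (x + 2)^3 tells us the largest block for λ = -2 has size 3.
Step 3 — with total size 4, 2 blocks, and largest block 3, the block sizes (in nonincreasing order) are [3, 1].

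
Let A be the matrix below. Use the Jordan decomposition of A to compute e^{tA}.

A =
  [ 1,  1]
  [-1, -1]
e^{tA} =
  [t + 1, t]
  [-t, 1 - t]

Strategy: write A = P · J · P⁻¹ where J is a Jordan canonical form, so e^{tA} = P · e^{tJ} · P⁻¹, and e^{tJ} can be computed block-by-block.

A has Jordan form
J =
  [0, 1]
  [0, 0]
(up to reordering of blocks).

Per-block formulas:
  For a 2×2 Jordan block J_2(0): exp(t · J_2(0)) = e^(0t)·(I + t·N), where N is the 2×2 nilpotent shift.

After assembling e^{tJ} and conjugating by P, we get:

e^{tA} =
  [t + 1, t]
  [-t, 1 - t]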